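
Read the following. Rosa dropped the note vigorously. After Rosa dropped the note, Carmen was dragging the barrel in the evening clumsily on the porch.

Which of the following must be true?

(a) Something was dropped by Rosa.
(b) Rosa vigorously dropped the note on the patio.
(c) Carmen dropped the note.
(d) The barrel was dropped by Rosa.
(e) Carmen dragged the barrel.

(a) Entailed — this follows by dropping conjuncts from the dropping event's description.
(b) Not entailed — 'on the patio' adds information not in the original event.
(c) Not entailed — the passage has Rosa dropping the note, not Carmen.
(d) Not entailed — Rosa dropped the note, not the barrel; the barrel belongs to the dragging event.
(e) Entailed — 'drag' is an activity; 'was dragging' entails that some dragging happened, so 'dragged' holds.

(a), (e)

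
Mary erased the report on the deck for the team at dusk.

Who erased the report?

Mary

'Mary' marks the agent of the erasing event.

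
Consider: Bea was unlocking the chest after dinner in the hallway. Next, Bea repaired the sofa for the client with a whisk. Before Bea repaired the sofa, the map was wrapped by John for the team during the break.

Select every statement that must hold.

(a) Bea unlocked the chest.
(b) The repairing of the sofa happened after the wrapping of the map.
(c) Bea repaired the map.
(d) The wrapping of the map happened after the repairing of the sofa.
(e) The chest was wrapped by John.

(b)

(a) Not entailed — 'was unlocking' is progressive on an accomplishment; it does not entail the completed 'unlocked'.
(b) Entailed — the narrative places the wrapping before the repairing.
(c) Not entailed — Bea repaired the sofa, not the map; the map belongs to the wrapping event.
(d) Not entailed — the narrative places the wrapping before the repairing, not after.
(e) Not entailed — John wrapped the map, not the chest; the chest belongs to the unlocking event.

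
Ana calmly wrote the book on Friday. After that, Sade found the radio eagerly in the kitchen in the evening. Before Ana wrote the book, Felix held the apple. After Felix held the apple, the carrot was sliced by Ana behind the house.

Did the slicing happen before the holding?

no

The narrative orders the holding before the slicing.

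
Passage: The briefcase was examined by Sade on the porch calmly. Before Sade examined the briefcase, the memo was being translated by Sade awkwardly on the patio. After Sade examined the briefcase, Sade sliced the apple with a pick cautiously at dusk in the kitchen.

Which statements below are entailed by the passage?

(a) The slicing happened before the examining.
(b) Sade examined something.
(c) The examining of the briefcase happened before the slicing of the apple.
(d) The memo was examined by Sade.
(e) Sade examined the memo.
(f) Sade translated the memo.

(b), (c)

(a) Not entailed — the narrative places the examining before the slicing, not after.
(b) Entailed — the original entails any weakening of itself; this just drops 'on the porch', 'calmly' and generalizes the patient.
(c) Entailed — the narrative places the examining before the slicing.
(d) Not entailed — Sade examined the briefcase, not the memo; the memo belongs to the translating event.
(e) Not entailed — Sade examined the briefcase, not the memo; the memo belongs to the translating event.
(f) Not entailed — 'was translating' is progressive on an accomplishment; it does not entail the completed 'translated'.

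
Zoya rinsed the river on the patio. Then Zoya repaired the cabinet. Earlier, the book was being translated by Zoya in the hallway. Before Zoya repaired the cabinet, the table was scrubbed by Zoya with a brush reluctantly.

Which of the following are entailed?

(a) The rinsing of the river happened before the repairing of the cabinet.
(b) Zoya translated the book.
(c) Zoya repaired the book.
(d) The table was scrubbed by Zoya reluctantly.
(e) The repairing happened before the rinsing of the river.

(a) Entailed — the narrative places the rinsing before the repairing.
(b) Not entailed — 'was translating' is progressive on an accomplishment; it does not entail the completed 'translated'.
(c) Not entailed — Zoya repaired the cabinet, not the book; the book belongs to the translating event.
(d) Entailed — dropping 'with a brush' leaves a sub-description the original still satisfies.
(e) Not entailed — the narrative places the rinsing before the repairing, not after.

(a), (d)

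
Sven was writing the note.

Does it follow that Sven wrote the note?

no

'was writing' is progressive; for an accomplishment like 'write the note', it doesn't entail completion.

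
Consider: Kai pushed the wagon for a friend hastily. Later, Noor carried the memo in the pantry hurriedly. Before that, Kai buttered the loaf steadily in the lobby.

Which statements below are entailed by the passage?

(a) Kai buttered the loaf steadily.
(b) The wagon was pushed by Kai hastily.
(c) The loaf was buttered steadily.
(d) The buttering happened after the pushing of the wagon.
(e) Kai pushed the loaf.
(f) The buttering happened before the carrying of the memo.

(a), (b), (c), (f)

(a) Entailed — this follows by dropping conjuncts from the buttering event's description.
(b) Entailed — every conjunct here is already in the original pushing event.
(c) Entailed — dropping 'in the lobby' and generalizing the agent leaves a sub-description the original still satisfies.
(d) Not entailed — the narrative doesn't order the pushing relative to the buttering.
(e) Not entailed — Kai pushed the wagon, not the loaf; the loaf belongs to the buttering event.
(f) Entailed — the narrative places the buttering before the carrying.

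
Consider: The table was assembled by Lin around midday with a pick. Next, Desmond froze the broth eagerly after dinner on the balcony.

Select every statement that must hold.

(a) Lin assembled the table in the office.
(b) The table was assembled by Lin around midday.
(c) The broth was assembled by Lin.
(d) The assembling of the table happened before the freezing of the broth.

(b), (d)

(a) Not entailed — 'in the office' adds information not in the original event.
(b) Entailed — every conjunct here is already in the original assembling event.
(c) Not entailed — Lin assembled the table, not the broth; the broth belongs to the freezing event.
(d) Entailed — the narrative places the assembling before the freezing.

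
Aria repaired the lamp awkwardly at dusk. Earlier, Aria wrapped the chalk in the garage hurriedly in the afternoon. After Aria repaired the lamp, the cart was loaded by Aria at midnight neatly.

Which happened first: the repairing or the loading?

The connectives place the repairing before the loading.

the repairing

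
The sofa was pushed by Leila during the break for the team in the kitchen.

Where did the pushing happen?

'in the kitchen' marks the location of the pushing event.

in the kitchen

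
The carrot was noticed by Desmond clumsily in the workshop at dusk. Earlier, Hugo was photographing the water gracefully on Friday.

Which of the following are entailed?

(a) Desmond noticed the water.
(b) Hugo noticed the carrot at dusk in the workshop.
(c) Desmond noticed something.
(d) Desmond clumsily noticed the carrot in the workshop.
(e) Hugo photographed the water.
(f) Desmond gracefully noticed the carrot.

(c), (d)

(a) Not entailed — Desmond noticed the carrot, not the water; the water belongs to the photographing event.
(b) Not entailed — the passage has Desmond noticing the carrot, not Hugo.
(c) Entailed — every conjunct here is already in the original noticing event.
(d) Entailed — this follows by dropping conjuncts from the noticing event's description.
(e) Not entailed — 'was photographing' is progressive on an accomplishment; it does not entail the completed 'photographed'.
(f) Not entailed — 'gracefully' adds a manner not in (and inconsistent with) the original.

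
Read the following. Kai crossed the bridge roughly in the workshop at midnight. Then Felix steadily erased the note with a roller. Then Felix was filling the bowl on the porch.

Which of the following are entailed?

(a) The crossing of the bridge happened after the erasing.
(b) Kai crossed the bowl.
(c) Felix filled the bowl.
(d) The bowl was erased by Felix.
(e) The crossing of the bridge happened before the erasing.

(e)

(a) Not entailed — the narrative places the crossing before the erasing, not after.
(b) Not entailed — Kai crossed the bridge, not the bowl; the bowl belongs to the filling event.
(c) Not entailed — 'was filling' is progressive on an accomplishment; it does not entail the completed 'filled'.
(d) Not entailed — Felix erased the note, not the bowl; the bowl belongs to the filling event.
(e) Entailed — the narrative places the crossing before the erasing.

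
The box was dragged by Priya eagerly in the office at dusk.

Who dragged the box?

Priya

'Priya' marks the agent of the dragging event.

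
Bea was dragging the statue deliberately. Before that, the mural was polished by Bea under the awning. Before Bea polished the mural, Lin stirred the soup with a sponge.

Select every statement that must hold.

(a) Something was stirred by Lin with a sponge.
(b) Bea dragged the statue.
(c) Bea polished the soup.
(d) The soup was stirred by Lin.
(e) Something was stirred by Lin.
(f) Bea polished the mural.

(a) Entailed — generalizing the patient leaves a sub-description the original still satisfies.
(b) Entailed — 'drag' is an activity; 'was dragging' entails that some dragging happened, so 'dragged' holds.
(c) Not entailed — Bea polished the mural, not the soup; the soup belongs to the stirring event.
(d) Entailed — every conjunct here is already in the original stirring event.
(e) Entailed — the original entails any weakening of itself; this just drops 'with a sponge' and generalizes the patient.
(f) Entailed — dropping 'under the awning' leaves a sub-description the original still satisfies.

(a), (b), (d), (e), (f)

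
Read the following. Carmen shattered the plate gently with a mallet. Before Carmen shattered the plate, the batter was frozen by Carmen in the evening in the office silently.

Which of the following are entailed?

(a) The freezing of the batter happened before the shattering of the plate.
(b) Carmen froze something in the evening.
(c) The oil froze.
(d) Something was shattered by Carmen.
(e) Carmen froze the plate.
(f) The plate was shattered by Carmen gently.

(a), (b), (d), (f)

(a) Entailed — the narrative places the freezing before the shattering.
(b) Entailed — dropping 'in the office', 'silently' and generalizing the patient leaves a sub-description the original still satisfies.
(c) Not entailed — the batter is what froze, not the oil.
(d) Entailed — dropping 'gently', 'with a mallet' and generalizing the patient leaves a sub-description the original still satisfies.
(e) Not entailed — Carmen froze the batter, not the plate; the plate belongs to the shattering event.
(f) Entailed — every conjunct here is already in the original shattering event.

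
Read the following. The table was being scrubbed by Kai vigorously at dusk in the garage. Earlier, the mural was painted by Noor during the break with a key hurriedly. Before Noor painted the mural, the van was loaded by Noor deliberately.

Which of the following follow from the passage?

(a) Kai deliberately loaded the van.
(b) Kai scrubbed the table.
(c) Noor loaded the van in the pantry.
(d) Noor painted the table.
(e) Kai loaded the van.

(a) Not entailed — the passage has Noor loading the van, not Kai.
(b) Entailed — 'scrub' is an activity; 'was scrubbing' entails that some scrubbing happened, so 'scrubbed' holds.
(c) Not entailed — 'in the pantry' adds information not in the original event.
(d) Not entailed — Noor painted the mural, not the table; the table belongs to the scrubbing event.
(e) Not entailed — the passage has Noor loading the van, not Kai.

(b)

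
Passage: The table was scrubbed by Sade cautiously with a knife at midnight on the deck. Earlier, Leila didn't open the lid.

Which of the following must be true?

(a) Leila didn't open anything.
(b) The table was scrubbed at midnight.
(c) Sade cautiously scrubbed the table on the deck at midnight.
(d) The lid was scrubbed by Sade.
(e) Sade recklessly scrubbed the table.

(a) Not entailed — the original only denies this specific event; Leila may have opened something else.
(b) Entailed — this follows by dropping conjuncts from the scrubbing event's description.
(c) Entailed — the original entails any weakening of itself; this just drops 'with a knife'.
(d) Not entailed — Sade scrubbed the table, not the lid; the lid belongs to the opening event.
(e) Not entailed — 'recklessly' adds a manner not in (and inconsistent with) the original.

(b), (c)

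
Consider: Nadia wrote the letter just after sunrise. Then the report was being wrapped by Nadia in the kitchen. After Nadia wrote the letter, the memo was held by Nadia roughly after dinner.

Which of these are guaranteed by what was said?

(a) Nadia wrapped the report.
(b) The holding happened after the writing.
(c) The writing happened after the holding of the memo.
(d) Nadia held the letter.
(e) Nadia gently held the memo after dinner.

(b)

(a) Not entailed — 'was wrapping' is progressive on an accomplishment; it does not entail the completed 'wrapped'.
(b) Entailed — the narrative places the writing before the holding.
(c) Not entailed — the narrative places the writing before the holding, not after.
(d) Not entailed — Nadia held the memo, not the letter; the letter belongs to the writing event.
(e) Not entailed — 'gently' adds a manner not in (and inconsistent with) the original.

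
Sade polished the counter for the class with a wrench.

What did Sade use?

'with a wrench' marks the instrument of the polishing event.

a wrench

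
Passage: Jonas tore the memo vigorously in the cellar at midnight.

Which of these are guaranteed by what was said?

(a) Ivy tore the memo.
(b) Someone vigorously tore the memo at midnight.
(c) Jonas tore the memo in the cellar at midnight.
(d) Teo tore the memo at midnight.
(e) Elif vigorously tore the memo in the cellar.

(b), (c)

(a) Not entailed — the passage has Jonas tearing the memo, not Ivy.
(b) Entailed — this follows by dropping conjuncts from the tearing event's description.
(c) Entailed — the original entails any weakening of itself; this just drops 'vigorously'.
(d) Not entailed — the passage has Jonas tearing the memo, not Teo.
(e) Not entailed — the passage has Jonas tearing the memo, not Elif.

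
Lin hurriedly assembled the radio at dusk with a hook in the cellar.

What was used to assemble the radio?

a hook

'with a hook' marks the instrument of the assembling event.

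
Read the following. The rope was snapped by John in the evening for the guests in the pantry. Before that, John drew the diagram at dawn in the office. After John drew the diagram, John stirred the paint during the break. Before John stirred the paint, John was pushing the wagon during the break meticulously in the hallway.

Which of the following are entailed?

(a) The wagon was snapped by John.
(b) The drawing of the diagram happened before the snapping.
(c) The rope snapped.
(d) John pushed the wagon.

(a) Not entailed — John snapped the rope, not the wagon; the wagon belongs to the pushing event.
(b) Entailed — the narrative places the drawing before the snapping.
(c) Entailed — 'John snapped the rope' is causative; it entails the inchoative 'the rope snapped'.
(d) Entailed — 'push' is an activity; 'was pushing' entails that some pushing happened, so 'pushed' holds.

(b), (c), (d)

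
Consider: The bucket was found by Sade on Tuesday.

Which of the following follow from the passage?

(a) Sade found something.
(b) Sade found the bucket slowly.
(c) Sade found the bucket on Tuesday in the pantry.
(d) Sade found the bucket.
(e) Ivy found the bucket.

(a), (d)

(a) Entailed — dropping 'on Tuesday' and generalizing the patient leaves a sub-description the original still satisfies.
(b) Not entailed — 'slowly' adds information not in the original event.
(c) Not entailed — 'in the pantry' adds information not in the original event.
(d) Entailed — the original entails any weakening of itself; this just drops 'on Tuesday'.
(e) Not entailed — the passage has Sade finding the bucket, not Ivy.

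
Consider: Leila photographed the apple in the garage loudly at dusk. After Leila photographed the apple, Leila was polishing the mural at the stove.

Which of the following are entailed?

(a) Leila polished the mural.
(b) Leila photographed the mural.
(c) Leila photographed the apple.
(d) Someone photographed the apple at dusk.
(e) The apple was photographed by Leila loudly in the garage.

(a), (c), (d), (e)

(a) Entailed — 'polish' is an activity; 'was polishing' entails that some polishing happened, so 'polished' holds.
(b) Not entailed — Leila photographed the apple, not the mural; the mural belongs to the polishing event.
(c) Entailed — the original entails any weakening of itself; this just drops 'in the garage', 'loudly', 'at dusk'.
(d) Entailed — this follows by dropping conjuncts from the photographing event's description.
(e) Entailed — the original entails any weakening of itself; this just drops 'at dusk'.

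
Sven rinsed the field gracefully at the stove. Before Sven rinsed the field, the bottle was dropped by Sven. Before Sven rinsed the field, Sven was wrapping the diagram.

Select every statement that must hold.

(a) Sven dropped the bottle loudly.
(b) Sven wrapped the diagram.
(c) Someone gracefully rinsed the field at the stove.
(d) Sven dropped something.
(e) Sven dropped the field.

(c), (d)

(a) Not entailed — 'loudly' adds information not in the original event.
(b) Not entailed — 'was wrapping' is progressive on an accomplishment; it does not entail the completed 'wrapped'.
(c) Entailed — the original entails any weakening of itself; this just generalizes the agent.
(d) Entailed — this follows by dropping conjuncts from the dropping event's description.
(e) Not entailed — Sven dropped the bottle, not the field; the field belongs to the rinsing event.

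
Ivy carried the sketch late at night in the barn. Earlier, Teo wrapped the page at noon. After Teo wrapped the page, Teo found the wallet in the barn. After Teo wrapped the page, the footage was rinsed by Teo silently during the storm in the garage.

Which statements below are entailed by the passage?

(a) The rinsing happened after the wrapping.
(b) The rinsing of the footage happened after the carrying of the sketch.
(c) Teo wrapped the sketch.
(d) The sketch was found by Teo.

(a)

(a) Entailed — the narrative places the wrapping before the rinsing.
(b) Not entailed — the narrative doesn't order the carrying relative to the rinsing.
(c) Not entailed — Teo wrapped the page, not the sketch; the sketch belongs to the carrying event.
(d) Not entailed — Teo found the wallet, not the sketch; the sketch belongs to the carrying event.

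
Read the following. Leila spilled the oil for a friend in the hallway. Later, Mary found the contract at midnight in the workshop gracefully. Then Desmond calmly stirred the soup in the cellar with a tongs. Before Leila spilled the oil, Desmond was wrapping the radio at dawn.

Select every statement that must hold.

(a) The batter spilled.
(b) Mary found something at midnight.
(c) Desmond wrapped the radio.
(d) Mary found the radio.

(a) Not entailed — the oil is what spilled, not the batter.
(b) Entailed — dropping 'in the workshop', 'gracefully' and generalizing the patient leaves a sub-description the original still satisfies.
(c) Not entailed — 'was wrapping' is progressive on an accomplishment; it does not entail the completed 'wrapped'.
(d) Not entailed — Mary found the contract, not the radio; the radio belongs to the wrapping event.

(b)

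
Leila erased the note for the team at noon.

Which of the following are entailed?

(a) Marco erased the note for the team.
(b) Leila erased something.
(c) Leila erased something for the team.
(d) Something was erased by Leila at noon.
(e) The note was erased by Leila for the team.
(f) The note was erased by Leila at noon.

(a) Not entailed — the passage has Leila erasing the note, not Marco.
(b) Entailed — this follows by dropping conjuncts from the erasing event's description.
(c) Entailed — the original entails any weakening of itself; this just drops 'at noon' and generalizes the patient.
(d) Entailed — dropping 'for the team' and generalizing the patient leaves a sub-description the original still satisfies.
(e) Entailed — dropping 'at noon' leaves a sub-description the original still satisfies.
(f) Entailed — every conjunct here is already in the original erasing event.

(b), (c), (d), (e), (f)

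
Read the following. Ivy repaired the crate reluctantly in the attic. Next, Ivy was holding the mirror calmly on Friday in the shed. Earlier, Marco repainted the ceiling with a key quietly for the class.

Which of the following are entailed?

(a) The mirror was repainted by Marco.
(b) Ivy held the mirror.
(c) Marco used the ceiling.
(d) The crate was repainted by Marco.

(a) Not entailed — Marco repainted the ceiling, not the mirror; the mirror belongs to the holding event.
(b) Entailed — 'hold' is an activity; 'was holding' entails that some holding happened, so 'held' holds.
(c) Not entailed — the ceiling is the patient, not an instrument — Marco used a key.
(d) Not entailed — Marco repainted the ceiling, not the crate; the crate belongs to the repairing event.

(b)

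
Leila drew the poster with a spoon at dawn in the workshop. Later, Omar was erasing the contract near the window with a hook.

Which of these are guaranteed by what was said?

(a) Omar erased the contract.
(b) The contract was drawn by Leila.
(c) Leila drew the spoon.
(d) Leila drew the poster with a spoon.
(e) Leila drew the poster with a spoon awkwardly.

(d)

(a) Not entailed — 'was erasing' is progressive on an accomplishment; it does not entail the completed 'erased'.
(b) Not entailed — Leila drew the poster, not the contract; the contract belongs to the erasing event.
(c) Not entailed — the spoon is the instrument, not what was drawn.
(d) Entailed — this follows by dropping conjuncts from the drawing event's description.
(e) Not entailed — 'awkwardly' adds information not in the original event.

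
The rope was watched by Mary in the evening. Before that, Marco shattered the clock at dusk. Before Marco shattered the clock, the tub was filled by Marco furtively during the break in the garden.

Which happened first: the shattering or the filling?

The connectives place the filling before the shattering.

the filling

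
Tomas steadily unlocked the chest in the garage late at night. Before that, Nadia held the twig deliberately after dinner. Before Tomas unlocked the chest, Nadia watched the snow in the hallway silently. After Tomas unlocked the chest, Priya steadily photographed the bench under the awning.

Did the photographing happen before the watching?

The narrative orders the watching before the photographing.

no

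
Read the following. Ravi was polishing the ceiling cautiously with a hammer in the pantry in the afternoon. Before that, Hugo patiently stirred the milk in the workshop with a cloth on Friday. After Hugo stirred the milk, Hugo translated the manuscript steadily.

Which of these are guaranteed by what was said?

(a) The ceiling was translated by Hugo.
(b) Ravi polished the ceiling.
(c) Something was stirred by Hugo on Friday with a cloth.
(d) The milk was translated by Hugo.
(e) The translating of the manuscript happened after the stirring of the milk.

(a) Not entailed — Hugo translated the manuscript, not the ceiling; the ceiling belongs to the polishing event.
(b) Entailed — 'polish' is an activity; 'was polishing' entails that some polishing happened, so 'polished' holds.
(c) Entailed — the original entails any weakening of itself; this just drops 'in the workshop', 'patiently' and generalizes the patient.
(d) Not entailed — Hugo translated the manuscript, not the milk; the milk belongs to the stirring event.
(e) Entailed — the narrative places the stirring before the translating.

(b), (c), (e)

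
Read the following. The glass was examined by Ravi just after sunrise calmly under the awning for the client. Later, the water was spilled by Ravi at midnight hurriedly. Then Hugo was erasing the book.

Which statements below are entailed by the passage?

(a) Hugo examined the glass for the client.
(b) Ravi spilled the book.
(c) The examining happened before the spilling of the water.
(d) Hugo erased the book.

(a) Not entailed — the passage has Ravi examining the glass, not Hugo.
(b) Not entailed — Ravi spilled the water, not the book; the book belongs to the erasing event.
(c) Entailed — the narrative places the examining before the spilling.
(d) Not entailed — 'was erasing' is progressive on an accomplishment; it does not entail the completed 'erased'.

(c)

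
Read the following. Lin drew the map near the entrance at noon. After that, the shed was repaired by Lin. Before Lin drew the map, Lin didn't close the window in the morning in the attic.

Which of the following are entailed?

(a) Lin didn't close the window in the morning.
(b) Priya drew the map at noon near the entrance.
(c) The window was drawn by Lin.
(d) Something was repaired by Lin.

(d)

(a) Not entailed — dropping 'in the attic' under negation is not valid — the original leaves open that Lin closed the window some other way.
(b) Not entailed — the passage has Lin drawing the map, not Priya.
(c) Not entailed — Lin drew the map, not the window; the window belongs to the closing event.
(d) Entailed — generalizing the patient leaves a sub-description the original still satisfies.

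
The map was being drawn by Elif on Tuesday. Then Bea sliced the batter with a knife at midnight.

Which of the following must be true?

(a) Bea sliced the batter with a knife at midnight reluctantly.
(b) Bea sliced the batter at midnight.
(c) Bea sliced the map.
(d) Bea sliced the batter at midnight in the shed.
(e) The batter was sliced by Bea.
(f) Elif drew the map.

(a) Not entailed — 'reluctantly' adds information not in the original event.
(b) Entailed — dropping 'with a knife' leaves a sub-description the original still satisfies.
(c) Not entailed — Bea sliced the batter, not the map; the map belongs to the drawing event.
(d) Not entailed — 'in the shed' adds information not in the original event.
(e) Entailed — every conjunct here is already in the original slicing event.
(f) Not entailed — 'was drawing' is progressive on an accomplishment; it does not entail the completed 'drew'.

(b), (e)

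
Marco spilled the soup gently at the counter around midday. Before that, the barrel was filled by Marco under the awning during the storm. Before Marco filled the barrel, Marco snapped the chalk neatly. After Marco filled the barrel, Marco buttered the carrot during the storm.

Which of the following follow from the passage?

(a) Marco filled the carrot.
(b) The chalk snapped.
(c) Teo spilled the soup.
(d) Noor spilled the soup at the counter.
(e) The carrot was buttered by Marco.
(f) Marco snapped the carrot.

(b), (e)

(a) Not entailed — Marco filled the barrel, not the carrot; the carrot belongs to the buttering event.
(b) Entailed — 'Marco snapped the chalk' is causative; it entails the inchoative 'the chalk snapped'.
(c) Not entailed — the passage has Marco spilling the soup, not Teo.
(d) Not entailed — the passage has Marco spilling the soup, not Noor.
(e) Entailed — dropping 'during the storm' leaves a sub-description the original still satisfies.
(f) Not entailed — Marco snapped the chalk, not the carrot; the carrot belongs to the buttering event.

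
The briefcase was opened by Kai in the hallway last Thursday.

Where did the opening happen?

in the hallway

'in the hallway' marks the location of the opening event.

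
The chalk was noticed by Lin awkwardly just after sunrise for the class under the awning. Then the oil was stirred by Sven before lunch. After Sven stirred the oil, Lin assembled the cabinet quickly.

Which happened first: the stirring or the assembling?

the stirring

The connectives place the stirring before the assembling.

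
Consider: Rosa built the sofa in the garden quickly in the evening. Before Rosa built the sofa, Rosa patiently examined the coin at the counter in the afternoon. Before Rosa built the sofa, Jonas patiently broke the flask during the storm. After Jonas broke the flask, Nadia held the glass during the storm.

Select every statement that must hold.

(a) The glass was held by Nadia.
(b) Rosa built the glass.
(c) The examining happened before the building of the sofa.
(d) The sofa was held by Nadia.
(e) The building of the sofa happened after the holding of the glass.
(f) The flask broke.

(a), (c), (f)

(a) Entailed — this follows by dropping conjuncts from the holding event's description.
(b) Not entailed — Rosa built the sofa, not the glass; the glass belongs to the holding event.
(c) Entailed — the narrative places the examining before the building.
(d) Not entailed — Nadia held the glass, not the sofa; the sofa belongs to the building event.
(e) Not entailed — the narrative doesn't order the holding relative to the building.
(f) Entailed — 'Jonas broke the flask' is causative; it entails the inchoative 'the flask broke'.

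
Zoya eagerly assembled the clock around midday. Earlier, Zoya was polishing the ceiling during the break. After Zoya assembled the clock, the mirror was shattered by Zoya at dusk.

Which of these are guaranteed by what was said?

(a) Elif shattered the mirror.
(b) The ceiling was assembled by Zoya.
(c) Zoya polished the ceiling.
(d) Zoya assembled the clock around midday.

(c), (d)

(a) Not entailed — the passage has Zoya shattering the mirror, not Elif.
(b) Not entailed — Zoya assembled the clock, not the ceiling; the ceiling belongs to the polishing event.
(c) Entailed — 'polish' is an activity; 'was polishing' entails that some polishing happened, so 'polished' holds.
(d) Entailed — the original entails any weakening of itself; this just drops 'eagerly'.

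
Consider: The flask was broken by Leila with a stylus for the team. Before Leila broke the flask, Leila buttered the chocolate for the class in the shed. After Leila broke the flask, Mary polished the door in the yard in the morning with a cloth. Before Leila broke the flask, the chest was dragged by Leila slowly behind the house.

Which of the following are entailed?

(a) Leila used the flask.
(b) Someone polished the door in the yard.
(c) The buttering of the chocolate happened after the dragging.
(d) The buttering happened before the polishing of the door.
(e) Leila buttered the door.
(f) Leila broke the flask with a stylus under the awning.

(b), (d)

(a) Not entailed — the flask is the patient, not an instrument — Leila used a stylus.
(b) Entailed — this follows by dropping conjuncts from the polishing event's description.
(c) Not entailed — the narrative doesn't order the dragging relative to the buttering.
(d) Entailed — the narrative places the buttering before the polishing.
(e) Not entailed — Leila buttered the chocolate, not the door; the door belongs to the polishing event.
(f) Not entailed — 'under the awning' adds information not in the original event.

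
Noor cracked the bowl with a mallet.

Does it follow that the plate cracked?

no

Nothing is said about any plate; only the bowl is affected.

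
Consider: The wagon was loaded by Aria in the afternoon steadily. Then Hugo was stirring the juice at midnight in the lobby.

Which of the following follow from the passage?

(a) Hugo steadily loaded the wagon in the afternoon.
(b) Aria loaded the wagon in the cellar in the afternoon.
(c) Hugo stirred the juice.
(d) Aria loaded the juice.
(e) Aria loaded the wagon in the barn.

(a) Not entailed — the passage has Aria loading the wagon, not Hugo.
(b) Not entailed — 'in the cellar' adds information not in the original event.
(c) Entailed — 'stir' is an activity; 'was stirring' entails that some stirring happened, so 'stirred' holds.
(d) Not entailed — Aria loaded the wagon, not the juice; the juice belongs to the stirring event.
(e) Not entailed — 'in the barn' adds information not in the original event.

(c)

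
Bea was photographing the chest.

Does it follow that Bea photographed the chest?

'was photographing' is progressive; for an accomplishment like 'photograph the chest', it doesn't entail completion.

no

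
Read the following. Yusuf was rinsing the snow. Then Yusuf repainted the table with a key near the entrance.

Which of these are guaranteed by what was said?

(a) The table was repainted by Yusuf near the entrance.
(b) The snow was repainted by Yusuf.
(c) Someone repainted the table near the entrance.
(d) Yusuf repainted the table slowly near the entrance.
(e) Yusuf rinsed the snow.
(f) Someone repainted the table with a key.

(a) Entailed — the original entails any weakening of itself; this just drops 'with a key'.
(b) Not entailed — Yusuf repainted the table, not the snow; the snow belongs to the rinsing event.
(c) Entailed — dropping 'with a key' and generalizing the agent leaves a sub-description the original still satisfies.
(d) Not entailed — 'slowly' adds information not in the original event.
(e) Entailed — 'rinse' is an activity; 'was rinsing' entails that some rinsing happened, so 'rinsed' holds.
(f) Entailed — dropping 'near the entrance' and generalizing the agent leaves a sub-description the original still satisfies.

(a), (c), (e), (f)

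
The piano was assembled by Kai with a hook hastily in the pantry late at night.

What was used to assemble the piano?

a hook

'with a hook' marks the instrument of the assembling event.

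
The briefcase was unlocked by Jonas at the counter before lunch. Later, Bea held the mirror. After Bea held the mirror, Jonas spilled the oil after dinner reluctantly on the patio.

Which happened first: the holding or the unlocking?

the unlocking

The connectives place the unlocking before the holding.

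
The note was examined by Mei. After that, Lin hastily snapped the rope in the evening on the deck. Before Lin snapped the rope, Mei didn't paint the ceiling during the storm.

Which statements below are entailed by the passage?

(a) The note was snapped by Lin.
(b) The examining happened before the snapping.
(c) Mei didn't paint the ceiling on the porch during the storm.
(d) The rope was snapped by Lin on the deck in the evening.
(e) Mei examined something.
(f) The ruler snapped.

(a) Not entailed — Lin snapped the rope, not the note; the note belongs to the examining event.
(b) Entailed — the narrative places the examining before the snapping.
(c) Entailed — under negation, adding a further restriction is entailed: if no such painting event occurred, none occurred on the porch either.
(d) Entailed — the original entails any weakening of itself; this just drops 'hastily'.
(e) Entailed — this follows by dropping conjuncts from the examining event's description.
(f) Not entailed — the rope is what snapped, not the ruler.

(b), (c), (d), (e)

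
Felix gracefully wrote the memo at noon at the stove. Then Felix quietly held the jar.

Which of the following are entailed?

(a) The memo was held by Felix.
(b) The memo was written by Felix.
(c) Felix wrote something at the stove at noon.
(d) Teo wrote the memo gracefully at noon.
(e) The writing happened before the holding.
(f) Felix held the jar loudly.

(a) Not entailed — Felix held the jar, not the memo; the memo belongs to the writing event.
(b) Entailed — dropping 'gracefully', 'at the stove', 'at noon' leaves a sub-description the original still satisfies.
(c) Entailed — dropping 'gracefully' and generalizing the patient leaves a sub-description the original still satisfies.
(d) Not entailed — the passage has Felix writing the memo, not Teo.
(e) Entailed — the narrative places the writing before the holding.
(f) Not entailed — 'loudly' adds a manner not in (and inconsistent with) the original.

(b), (c), (e)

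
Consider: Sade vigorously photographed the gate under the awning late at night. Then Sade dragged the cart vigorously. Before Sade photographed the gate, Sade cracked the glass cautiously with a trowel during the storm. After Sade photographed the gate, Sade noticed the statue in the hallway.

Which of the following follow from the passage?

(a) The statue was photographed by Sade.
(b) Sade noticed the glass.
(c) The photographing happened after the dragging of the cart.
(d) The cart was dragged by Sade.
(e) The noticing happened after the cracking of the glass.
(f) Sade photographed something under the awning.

(d), (e), (f)

(a) Not entailed — Sade photographed the gate, not the statue; the statue belongs to the noticing event.
(b) Not entailed — Sade noticed the statue, not the glass; the glass belongs to the cracking event.
(c) Not entailed — the narrative places the photographing before the dragging, not after.
(d) Entailed — dropping 'vigorously' leaves a sub-description the original still satisfies.
(e) Entailed — the narrative places the cracking before the noticing.
(f) Entailed — this follows by dropping conjuncts from the photographing event's description.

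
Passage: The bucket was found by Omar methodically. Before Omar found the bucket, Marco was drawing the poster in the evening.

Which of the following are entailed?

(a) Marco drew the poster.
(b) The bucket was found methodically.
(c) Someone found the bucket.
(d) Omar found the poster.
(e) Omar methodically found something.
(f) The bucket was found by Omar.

(b), (c), (e), (f)

(a) Not entailed — 'was drawing' is progressive on an accomplishment; it does not entail the completed 'drew'.
(b) Entailed — the original entails any weakening of itself; this just generalizes the agent.
(c) Entailed — this follows by dropping conjuncts from the finding event's description.
(d) Not entailed — Omar found the bucket, not the poster; the poster belongs to the drawing event.
(e) Entailed — this follows by dropping conjuncts from the finding event's description.
(f) Entailed — the original entails any weakening of itself; this just drops 'methodically'.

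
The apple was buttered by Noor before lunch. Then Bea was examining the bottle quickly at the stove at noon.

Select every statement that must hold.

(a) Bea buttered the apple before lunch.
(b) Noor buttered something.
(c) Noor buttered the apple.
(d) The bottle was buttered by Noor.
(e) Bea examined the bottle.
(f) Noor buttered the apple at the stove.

(b), (c), (e)

(a) Not entailed — the passage has Noor buttering the apple, not Bea.
(b) Entailed — dropping 'before lunch' and generalizing the patient leaves a sub-description the original still satisfies.
(c) Entailed — every conjunct here is already in the original buttering event.
(d) Not entailed — Noor buttered the apple, not the bottle; the bottle belongs to the examining event.
(e) Entailed — 'examine' is an activity; 'was examining' entails that some examining happened, so 'examined' holds.
(f) Not entailed — 'at the stove' adds information not in the original event.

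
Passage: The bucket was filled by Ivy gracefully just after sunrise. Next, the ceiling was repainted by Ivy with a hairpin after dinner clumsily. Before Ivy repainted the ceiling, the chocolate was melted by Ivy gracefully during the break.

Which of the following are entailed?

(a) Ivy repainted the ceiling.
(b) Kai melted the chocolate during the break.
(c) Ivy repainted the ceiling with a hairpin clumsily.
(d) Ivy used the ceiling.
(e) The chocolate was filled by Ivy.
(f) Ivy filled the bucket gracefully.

(a) Entailed — this follows by dropping conjuncts from the repainting event's description.
(b) Not entailed — the passage has Ivy melting the chocolate, not Kai.
(c) Entailed — this follows by dropping conjuncts from the repainting event's description.
(d) Not entailed — the ceiling is the patient, not an instrument — Ivy used a hairpin.
(e) Not entailed — Ivy filled the bucket, not the chocolate; the chocolate belongs to the melting event.
(f) Entailed — this follows by dropping conjuncts from the filling event's description.

(a), (c), (f)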